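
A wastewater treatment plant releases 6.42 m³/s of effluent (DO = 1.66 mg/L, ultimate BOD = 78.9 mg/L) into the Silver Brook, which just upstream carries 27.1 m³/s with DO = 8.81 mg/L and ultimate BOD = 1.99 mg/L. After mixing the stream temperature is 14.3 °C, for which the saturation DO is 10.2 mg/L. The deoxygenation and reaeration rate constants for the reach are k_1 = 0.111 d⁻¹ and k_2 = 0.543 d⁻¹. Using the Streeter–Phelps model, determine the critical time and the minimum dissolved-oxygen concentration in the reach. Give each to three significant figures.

t_c ≈ 1.30 d; minimum DO ≈ 7.24 mg/L

Mixed DO = (27.1×8.81 + 6.42×1.66)/(27.1+6.42) = 249.4/33.52 = 7.441 mg/L.
Mixed L₀ = (27.1×1.99 + 6.42×78.9)/(33.52) = 560.5/33.52 = 16.72 mg/L.
Initial deficit D₀ = C_s − DO₀ = 10.2 − 7.441 = 2.759 mg/L.
t_c = (1/0.4320) ln[(0.543/0.111)(1 − 2.759×0.4320/(0.111×16.72))] = 2.315 × ln(1.750) = 1.295 d.
D_c = (0.111/0.543) × 16.72 × e^(−0.111×1.295) = 0.2044 × 16.72 × 0.8661 = 2.960 mg/L.
Minimum DO = 10.2 − 2.960 = 7.240 mg/L.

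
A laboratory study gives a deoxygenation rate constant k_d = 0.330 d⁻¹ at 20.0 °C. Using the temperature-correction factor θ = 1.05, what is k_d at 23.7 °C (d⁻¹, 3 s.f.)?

k_d ≈ 0.395 d⁻¹

k_d(T₂) = k_d(T₁) · θ^(T₂−T₁) = 0.330 × 1.05^(23.7−20.0)
= 0.330 × 1.05^3.70 = 0.330 × 1.198 = 0.3953 d⁻¹.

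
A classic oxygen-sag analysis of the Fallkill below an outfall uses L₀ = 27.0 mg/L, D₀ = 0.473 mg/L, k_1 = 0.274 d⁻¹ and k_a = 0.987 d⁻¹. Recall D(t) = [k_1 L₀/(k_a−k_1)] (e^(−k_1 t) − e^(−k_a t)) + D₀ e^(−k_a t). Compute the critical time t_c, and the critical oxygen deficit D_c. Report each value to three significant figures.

t_c = [1/(k_a−k_1)] ln[(k_a/k_1)(1 − D₀(k_a−k_1)/(k_1 L₀))]
= [1/(0.987−0.274)] ln[(0.987/0.274)(1 − 0.473×0.7130/(0.274×27.0))]
= (1/0.7130) ln[3.602 × 0.9544] = 1.403 × ln(3.438) = 1.403 × 1.235 = 1.732 d.
L(t_c) = L₀ e^(−k_1 t_c) = 27.0 × 0.6222 = 16.80 mg/L, and at the critical point k_a D_c = k_1 L, so D_c = (0.274/0.987) × 16.80 = 4.663 mg/L.

t_c ≈ 1.73 d; D_c ≈ 4.66 mg/L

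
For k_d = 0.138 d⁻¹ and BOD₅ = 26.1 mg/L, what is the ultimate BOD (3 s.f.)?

BOD₅ = L₀(1 − e^(−5k_d)) ⇒ L₀ = BOD₅ / (1 − e^(−5×0.138))
= 26.1 / (1 − 0.5016) = 26.1 / 0.4984 = 52.37 mg/L.

L₀ ≈ 52.4 mg/L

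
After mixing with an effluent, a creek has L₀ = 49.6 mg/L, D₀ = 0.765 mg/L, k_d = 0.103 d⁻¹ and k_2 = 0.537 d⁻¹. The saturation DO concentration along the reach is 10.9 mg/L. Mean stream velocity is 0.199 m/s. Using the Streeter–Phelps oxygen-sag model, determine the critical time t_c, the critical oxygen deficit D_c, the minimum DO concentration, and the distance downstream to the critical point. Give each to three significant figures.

At the critical point dD/dt = 0, so k_d L₀ e^(−k_d t) = k_2 D. Substituting D(t) from the Streeter–Phelps equation and solving for t gives
t_c = ln[(k_2/k_d)(1 − D₀(k_2−k_d)/(k_d L₀))] / (k_2−k_d).
Here k_2−k_d = 0.4340 d⁻¹ and 1 − D₀(k_2−k_d)/(k_d L₀) = 1 − 0.765×0.4340/(0.103×49.6) = 0.9350, so
t_c = ln(5.214 × 0.9350) / 0.4340 = 1.584 / 0.4340 = 3.650 d.
D_c = (k_d/k_2) L₀ e^(−k_d t_c) = (0.103/0.537) × 49.6 × e^(−0.103×3.650) = 0.1918 × 49.6 × 0.6866 = 6.532 mg/L.
Minimum DO = C_s − D_c = 10.9 − 6.532 = 4.368 mg/L.
x_c = v t_c = 0.199 m/s × 3.650 d × 86400 s/d = 62760 m ≈ 62.8 km.

t_c ≈ 3.65 d; D_c ≈ 6.53 mg/L; min DO ≈ 4.37 mg/L; x_c ≈ 62.8 km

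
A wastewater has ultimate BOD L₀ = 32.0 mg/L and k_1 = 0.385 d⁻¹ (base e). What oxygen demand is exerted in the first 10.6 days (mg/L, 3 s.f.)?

y ≈ 31.5 mg/L

y_t = L₀(1 − e^(−k_1 t)) = 32.0 × (1 − e^(−0.385×10.6))
= 32.0 × (1 − 0.01689) = 32.0 × 0.9831 = 31.46 mg/L.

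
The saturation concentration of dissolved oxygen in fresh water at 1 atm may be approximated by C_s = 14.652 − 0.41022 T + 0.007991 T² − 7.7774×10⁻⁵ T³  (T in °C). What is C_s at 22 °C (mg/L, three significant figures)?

C_s ≈ 8.67 mg/L

C_s = 14.652 − 0.41022×22 + 0.007991×22² − 7.7774×10⁻⁵×22³ = 8.667 mg/L.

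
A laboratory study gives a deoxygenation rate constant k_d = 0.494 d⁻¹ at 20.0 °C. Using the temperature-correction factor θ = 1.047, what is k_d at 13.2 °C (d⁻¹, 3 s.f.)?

k_d(T₂) = k_d(T₁) · θ^(T₂−T₁) = 0.494 × 1.047^(13.2−20.0)
= 0.494 × 1.047^-6.80 = 0.494 × 0.7317 = 0.3615 d⁻¹.

k_d ≈ 0.361 d⁻¹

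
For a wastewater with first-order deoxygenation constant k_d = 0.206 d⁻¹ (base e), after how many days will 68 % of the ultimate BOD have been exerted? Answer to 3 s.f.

y/L₀ = 1 − e^(−k_d t) = 0.68 ⇒ e^(−k_d t) = 0.320
t = −ln(0.320) / 0.206 = 1.139 / 0.206 = 5.531 d.

t ≈ 5.53 d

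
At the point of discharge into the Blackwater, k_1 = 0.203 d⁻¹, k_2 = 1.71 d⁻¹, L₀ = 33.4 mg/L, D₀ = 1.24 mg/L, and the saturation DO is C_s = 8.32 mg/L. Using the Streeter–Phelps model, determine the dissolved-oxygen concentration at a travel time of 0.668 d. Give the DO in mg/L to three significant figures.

DO ≈ 5.43 mg/L

k_1 L₀/(k_2−k_1) = 0.203×33.4/(1.71−0.203) = 6.780/1.507 = 4.499 mg/L.
e^(−k_1 t) = e^(−0.203×0.6680) = 0.8732; e^(−k_2 t) = e^(−1.71×0.6680) = 0.3191.
D = 4.499 × (0.8732 − 0.3191) + 1.24 × 0.3191 = 2.493 + 0.3957 = 2.889 mg/L.
DO = C_s − D = 8.32 − 2.889 = 5.431 mg/L.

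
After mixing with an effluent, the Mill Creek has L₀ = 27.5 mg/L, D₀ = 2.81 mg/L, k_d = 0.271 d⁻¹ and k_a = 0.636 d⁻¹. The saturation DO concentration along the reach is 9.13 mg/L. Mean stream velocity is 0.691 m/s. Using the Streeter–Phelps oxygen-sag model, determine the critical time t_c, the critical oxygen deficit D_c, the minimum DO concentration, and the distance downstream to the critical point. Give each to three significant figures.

At the critical point dD/dt = 0, so k_d L₀ e^(−k_d t) = k_a D. Substituting D(t) from the Streeter–Phelps equation and solving for t gives
t_c = ln[(k_a/k_d)(1 − D₀(k_a−k_d)/(k_d L₀))] / (k_a−k_d).
Here k_a−k_d = 0.3650 d⁻¹ and 1 − D₀(k_a−k_d)/(k_d L₀) = 1 − 2.81×0.3650/(0.271×27.5) = 0.8624, so
t_c = ln(2.347 × 0.8624) / 0.3650 = 0.7050 / 0.3650 = 1.932 d.
L(t_c) = L₀ e^(−k_d t_c) = 27.5 × 0.5925 = 16.29 mg/L, and at the critical point k_a D_c = k_d L, so D_c = (0.271/0.636) × 16.29 = 6.942 mg/L.
Minimum DO = C_s − D_c = 9.13 − 6.942 = 2.188 mg/L.
x_c = v t_c = 0.691 m/s × 1.932 d × 86400 s/d = 115300 m ≈ 115 km.

t_c ≈ 1.93 d; D_c ≈ 6.94 mg/L; min DO ≈ 2.19 mg/L; x_c ≈ 115 km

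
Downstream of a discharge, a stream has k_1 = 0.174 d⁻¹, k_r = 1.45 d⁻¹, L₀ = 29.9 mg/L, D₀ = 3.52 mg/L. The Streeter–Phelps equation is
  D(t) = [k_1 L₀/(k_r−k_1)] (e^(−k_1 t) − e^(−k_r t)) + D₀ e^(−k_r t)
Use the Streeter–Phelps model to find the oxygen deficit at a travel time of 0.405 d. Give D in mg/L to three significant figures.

k_1 L₀/(k_r−k_1) = 0.174×29.9/(1.45−0.174) = 5.203/1.276 = 4.077 mg/L.
e^(−k_1 t) = e^(−0.174×0.4050) = 0.9320; e^(−k_r t) = e^(−1.45×0.4050) = 0.5559.
D = 4.077 × (0.9320 − 0.5559) + 3.52 × 0.5559 = 1.533 + 1.957 = 3.490 mg/L.

D ≈ 3.49 mg/L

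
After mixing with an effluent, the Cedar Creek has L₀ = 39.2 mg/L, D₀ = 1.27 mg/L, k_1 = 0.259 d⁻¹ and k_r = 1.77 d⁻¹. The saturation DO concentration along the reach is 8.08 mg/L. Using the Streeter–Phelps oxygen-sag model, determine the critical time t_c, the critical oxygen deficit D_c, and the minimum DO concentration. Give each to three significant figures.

At the critical point dD/dt = 0, so k_1 L₀ e^(−k_1 t) = k_r D. Substituting D(t) from the Streeter–Phelps equation and solving for t gives
t_c = ln[(k_r/k_1)(1 − D₀(k_r−k_1)/(k_1 L₀))] / (k_r−k_1).
Here k_r−k_1 = 1.511 d⁻¹ and 1 − D₀(k_r−k_1)/(k_1 L₀) = 1 − 1.27×1.511/(0.259×39.2) = 0.8110, so
t_c = ln(6.834 × 0.8110) / 1.511 = 1.712 / 1.511 = 1.133 d.
D_c = (k_1/k_r) L₀ e^(−k_1 t_c) = (0.259/1.77) × 39.2 × e^(−0.259×1.133) = 0.1463 × 39.2 × 0.7456 = 4.277 mg/L.
Minimum DO = C_s − D_c = 8.08 − 4.277 = 3.803 mg/L.

t_c ≈ 1.13 d; D_c ≈ 4.28 mg/L; min DO ≈ 3.80 mg/L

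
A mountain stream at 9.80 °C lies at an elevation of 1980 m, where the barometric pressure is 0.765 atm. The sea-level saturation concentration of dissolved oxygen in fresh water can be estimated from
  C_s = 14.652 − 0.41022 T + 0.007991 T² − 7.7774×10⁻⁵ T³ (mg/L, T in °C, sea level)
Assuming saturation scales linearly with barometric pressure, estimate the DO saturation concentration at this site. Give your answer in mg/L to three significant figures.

C_s ≈ 8.66 mg/L

At sea level: C_s = 14.652 − 0.41022×9.80 + 0.007991×9.80² − 7.7774×10⁻⁵×9.80³ = 11.33 mg/L.
Pressure correction: C_s' = 11.33 × 0.765 = 8.664 mg/L.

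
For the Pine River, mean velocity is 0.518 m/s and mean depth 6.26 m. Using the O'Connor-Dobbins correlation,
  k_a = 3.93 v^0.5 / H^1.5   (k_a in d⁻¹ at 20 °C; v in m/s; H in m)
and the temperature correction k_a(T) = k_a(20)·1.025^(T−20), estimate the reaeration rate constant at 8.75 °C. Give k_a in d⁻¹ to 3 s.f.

k_a(20) = 3.93 × 0.518^0.5 / 6.26^1.5 = 3.93 × 0.7197 / 15.66 = 0.1806 d⁻¹.
k_a(8.75) = 0.1806 × 1.025^(8.75−20) = 0.1806 × 0.7575 = 0.1368 d⁻¹.

k_a ≈ 0.137 d⁻¹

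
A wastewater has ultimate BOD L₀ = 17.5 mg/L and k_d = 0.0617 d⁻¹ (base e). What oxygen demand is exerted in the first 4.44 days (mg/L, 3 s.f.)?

y ≈ 4.19 mg/L

y_t = L₀(1 − e^(−k_d t)) = 17.5 × (1 − e^(−0.0617×4.44))
= 17.5 × (1 − 0.7604) = 17.5 × 0.2396 = 4.193 mg/L.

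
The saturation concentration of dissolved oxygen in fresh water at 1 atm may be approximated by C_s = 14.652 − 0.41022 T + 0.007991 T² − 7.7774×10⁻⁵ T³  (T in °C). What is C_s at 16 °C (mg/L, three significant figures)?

C_s ≈ 9.82 mg/L

C_s = 14.652 − 0.41022×16 + 0.007991×16² − 7.7774×10⁻⁵×16³ = 9.816 mg/L.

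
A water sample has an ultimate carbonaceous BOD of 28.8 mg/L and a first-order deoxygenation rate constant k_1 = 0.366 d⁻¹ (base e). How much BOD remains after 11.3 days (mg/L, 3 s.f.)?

L ≈ 0.461 mg/L

L_t = L₀ e^(−k_1 t) = 28.8 × e^(−0.366×11.3) = 28.8 × 0.01599 = 0.4605 mg/L.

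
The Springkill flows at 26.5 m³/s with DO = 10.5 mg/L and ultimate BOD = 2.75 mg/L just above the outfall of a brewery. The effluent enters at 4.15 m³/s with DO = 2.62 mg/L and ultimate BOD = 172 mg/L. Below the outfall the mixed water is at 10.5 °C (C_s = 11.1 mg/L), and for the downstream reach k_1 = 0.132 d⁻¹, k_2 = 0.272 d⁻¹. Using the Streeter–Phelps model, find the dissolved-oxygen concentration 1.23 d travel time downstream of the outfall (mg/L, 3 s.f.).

Mixed DO = (26.5×10.5 + 4.15×2.62)/(26.5+4.15) = 289.1/30.65 = 9.433 mg/L.
Mixed L₀ = (26.5×2.75 + 4.15×172)/(30.65) = 786.7/30.65 = 25.67 mg/L.
Initial deficit D₀ = C_s − DO₀ = 11.1 − 9.433 = 1.667 mg/L.
D(1.23) = [0.132×25.67/(0.272−0.132)](e^(−0.132×1.23) − e^(−0.272×1.23)) + 1.667 e^(−0.272×1.23)
= 24.20 × (0.8501 − 0.7157) + 1.667 × 0.7157 = 4.447 mg/L.
DO = 11.1 − 4.447 = 6.653 mg/L.

DO ≈ 6.65 mg/L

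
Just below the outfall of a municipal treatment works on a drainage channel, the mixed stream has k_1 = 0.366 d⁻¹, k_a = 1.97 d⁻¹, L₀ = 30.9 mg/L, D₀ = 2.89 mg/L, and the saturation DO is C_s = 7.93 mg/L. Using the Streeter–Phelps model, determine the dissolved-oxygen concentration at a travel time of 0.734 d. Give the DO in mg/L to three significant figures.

k_1 L₀/(k_a−k_1) = 0.366×30.9/(1.97−0.366) = 11.31/1.604 = 7.051 mg/L.
e^(−k_1 t) = e^(−0.366×0.7340) = 0.7644; e^(−k_a t) = e^(−1.97×0.7340) = 0.2355.
D = 7.051 × (0.7644 − 0.2355) + 2.89 × 0.2355 = 3.729 + 0.6806 = 4.410 mg/L.
DO = C_s − D = 7.93 − 4.410 = 3.520 mg/L.

DO ≈ 3.52 mg/L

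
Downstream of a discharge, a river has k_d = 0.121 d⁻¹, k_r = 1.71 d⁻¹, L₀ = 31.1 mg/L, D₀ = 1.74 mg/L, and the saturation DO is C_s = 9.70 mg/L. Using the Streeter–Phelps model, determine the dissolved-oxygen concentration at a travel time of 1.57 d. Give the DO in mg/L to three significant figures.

k_d L₀/(k_r−k_d) = 0.121×31.1/(1.71−0.121) = 3.763/1.589 = 2.368 mg/L.
e^(−k_d t) = e^(−0.121×1.570) = 0.8270; e^(−k_r t) = e^(−1.71×1.570) = 0.06824.
D = 2.368 × (0.8270 − 0.06824) + 1.74 × 0.06824 = 1.797 + 0.1187 = 1.916 mg/L.
DO = C_s − D = 9.70 − 1.916 = 7.784 mg/L.

DO ≈ 7.78 mg/L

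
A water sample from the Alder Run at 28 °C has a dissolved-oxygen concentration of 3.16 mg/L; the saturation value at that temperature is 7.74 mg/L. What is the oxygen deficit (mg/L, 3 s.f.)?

D = C_s − C = 7.74 − 3.16 = 4.58 mg/L.

D ≈ 4.58 mg/L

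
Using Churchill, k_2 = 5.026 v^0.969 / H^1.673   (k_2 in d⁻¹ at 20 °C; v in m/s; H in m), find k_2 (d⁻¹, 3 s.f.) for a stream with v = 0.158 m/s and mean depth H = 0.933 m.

k_2 ≈ 0.944 d⁻¹

k_2 = 5.026 × 0.158^0.969 / 0.933^1.673 = 5.026 × 0.1673 / 0.8905 = 0.9443 d⁻¹.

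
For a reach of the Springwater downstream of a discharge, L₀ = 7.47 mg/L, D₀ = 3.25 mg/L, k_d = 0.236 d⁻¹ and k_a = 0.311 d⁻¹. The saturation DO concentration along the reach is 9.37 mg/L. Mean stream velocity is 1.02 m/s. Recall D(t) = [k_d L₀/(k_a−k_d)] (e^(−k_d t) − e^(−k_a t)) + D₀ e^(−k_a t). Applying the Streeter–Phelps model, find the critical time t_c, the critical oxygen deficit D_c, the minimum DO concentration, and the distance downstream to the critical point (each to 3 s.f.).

With k_a/k_d = 1.318 and 1 − D₀(k_a−k_d)/(k_d L₀) = 0.8617,
t_c = ln(1.318 × 0.8617) / (0.311 − 0.236) = ln(1.136) / 0.07500 = 0.1272/0.07500 = 1.695 d.
D_c = (k_d/k_a) L₀ e^(−k_d t_c) = (0.236/0.311) × 7.47 × e^(−0.236×1.695) = 0.7588 × 7.47 × 0.6702 = 3.799 mg/L.
Minimum DO = C_s − D_c = 9.37 − 3.799 = 5.571 mg/L.
x_c = v t_c = 1.02 m/s × 1.695 d × 86400 s/d = 149400 m ≈ 149 km.

t_c ≈ 1.70 d; D_c ≈ 3.80 mg/L; min DO ≈ 5.57 mg/L; x_c ≈ 149 km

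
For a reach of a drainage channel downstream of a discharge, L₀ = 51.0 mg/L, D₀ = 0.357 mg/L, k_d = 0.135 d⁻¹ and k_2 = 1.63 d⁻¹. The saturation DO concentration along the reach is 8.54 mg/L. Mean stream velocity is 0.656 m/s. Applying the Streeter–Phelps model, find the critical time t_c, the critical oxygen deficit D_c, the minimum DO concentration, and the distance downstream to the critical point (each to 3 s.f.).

t_c ≈ 1.61 d; D_c ≈ 3.40 mg/L; min DO ≈ 5.14 mg/L; x_c ≈ 91.4 km

With k_2/k_d = 12.07 and 1 − D₀(k_2−k_d)/(k_d L₀) = 0.9225,
t_c = ln(12.07 × 0.9225) / (1.63 − 0.135) = ln(11.14) / 1.495 = 2.410/1.495 = 1.612 d.
D_c = (k_d/k_2) L₀ e^(−k_d t_c) = (0.135/1.63) × 51.0 × e^(−0.135×1.612) = 0.08282 × 51.0 × 0.8044 = 3.398 mg/L.
Minimum DO = C_s − D_c = 8.54 − 3.398 = 5.142 mg/L.
x_c = v t_c = 0.656 m/s × 1.612 d × 86400 s/d = 91380 m ≈ 91.4 km.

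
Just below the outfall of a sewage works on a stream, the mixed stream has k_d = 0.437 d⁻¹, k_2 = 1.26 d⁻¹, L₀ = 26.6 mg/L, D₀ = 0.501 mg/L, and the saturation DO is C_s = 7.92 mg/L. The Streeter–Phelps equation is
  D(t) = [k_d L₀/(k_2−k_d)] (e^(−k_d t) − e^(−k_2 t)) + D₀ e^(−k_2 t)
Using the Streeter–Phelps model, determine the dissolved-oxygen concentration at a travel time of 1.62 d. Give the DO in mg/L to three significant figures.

DO ≈ 2.73 mg/L

k_d L₀/(k_2−k_d) = 0.437×26.6/(1.26−0.437) = 11.62/0.8230 = 14.12 mg/L.
e^(−k_d t) = e^(−0.437×1.620) = 0.4927; e^(−k_2 t) = e^(−1.26×1.620) = 0.1299.
D = 14.12 × (0.4927 − 0.1299) + 0.501 × 0.1299 = 5.124 + 0.06507 = 5.189 mg/L.
DO = C_s − D = 7.92 − 5.189 = 2.731 mg/L.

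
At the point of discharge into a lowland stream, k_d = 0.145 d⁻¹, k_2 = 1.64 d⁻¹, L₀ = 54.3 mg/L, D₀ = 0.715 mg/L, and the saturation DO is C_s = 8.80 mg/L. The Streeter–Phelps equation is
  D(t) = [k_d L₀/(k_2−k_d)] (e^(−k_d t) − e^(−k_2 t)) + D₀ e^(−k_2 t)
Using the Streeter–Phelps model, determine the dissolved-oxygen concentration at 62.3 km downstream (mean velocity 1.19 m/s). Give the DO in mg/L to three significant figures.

Travel time t = x/v = 62.3 km / (1.19 m/s) = 62300 m / 1.19 m/s = 52350 s = 0.6059 d.
k_d L₀/(k_2−k_d) = 0.145×54.3/(1.64−0.145) = 7.873/1.495 = 5.267 mg/L.
e^(−k_d t) = e^(−0.145×0.6059) = 0.9159; e^(−k_2 t) = e^(−1.64×0.6059) = 0.3702.
D = 5.267 × (0.9159 − 0.3702) + 0.715 × 0.3702 = 2.874 + 0.2647 = 3.139 mg/L.
DO = C_s − D = 8.80 − 3.139 = 5.661 mg/L.

DO ≈ 5.66 mg/L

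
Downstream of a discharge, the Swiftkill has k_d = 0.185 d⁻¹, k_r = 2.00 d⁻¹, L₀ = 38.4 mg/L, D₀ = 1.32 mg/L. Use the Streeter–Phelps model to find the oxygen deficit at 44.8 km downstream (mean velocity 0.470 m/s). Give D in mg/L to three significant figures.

D ≈ 2.91 mg/L

Travel time t = x/v = 44.8 km / (0.470 m/s) = 44800 m / 0.470 m/s = 95320 s = 1.103 d.
k_d L₀/(k_r−k_d) = 0.185×38.4/(2.00−0.185) = 7.104/1.815 = 3.914 mg/L.
e^(−k_d t) = e^(−0.185×1.103) = 0.8154; e^(−k_r t) = e^(−2.00×1.103) = 0.1101.
D = 3.914 × (0.8154 − 0.1101) + 1.32 × 0.1101 = 2.761 + 0.1453 = 2.906 mg/L.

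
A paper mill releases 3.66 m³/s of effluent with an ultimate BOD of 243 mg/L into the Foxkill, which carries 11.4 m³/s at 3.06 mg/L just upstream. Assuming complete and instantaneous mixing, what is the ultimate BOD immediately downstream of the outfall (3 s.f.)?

61.4 mg/L

Flow-weighted mixing: C = (Q_r C_r + Q_w C_w)/(Q_r + Q_w)
= (11.4×3.06 + 3.66×243)/(11.4 + 3.66) = 924.3/15.06 = 61.37 mg/L.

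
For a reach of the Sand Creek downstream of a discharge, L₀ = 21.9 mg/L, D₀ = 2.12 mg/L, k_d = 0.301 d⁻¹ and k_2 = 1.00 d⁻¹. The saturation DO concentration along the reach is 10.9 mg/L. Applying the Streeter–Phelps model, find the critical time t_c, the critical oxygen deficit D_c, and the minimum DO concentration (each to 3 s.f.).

t_c = [1/(k_2−k_d)] ln[(k_2/k_d)(1 − D₀(k_2−k_d)/(k_d L₀))]
= [1/(1.00−0.301)] ln[(1.00/0.301)(1 − 2.12×0.6990/(0.301×21.9))]
= (1/0.6990) ln[3.322 × 0.7752] = 1.431 × ln(2.575) = 1.431 × 0.9460 = 1.353 d.
L(t_c) = L₀ e^(−k_d t_c) = 21.9 × 0.6654 = 14.57 mg/L, and at the critical point k_2 D_c = k_d L, so D_c = (0.301/1.00) × 14.57 = 4.386 mg/L.
Minimum DO = C_s − D_c = 10.9 − 4.386 = 6.514 mg/L.

t_c ≈ 1.35 d; D_c ≈ 4.39 mg/L; min DO ≈ 6.51 mg/L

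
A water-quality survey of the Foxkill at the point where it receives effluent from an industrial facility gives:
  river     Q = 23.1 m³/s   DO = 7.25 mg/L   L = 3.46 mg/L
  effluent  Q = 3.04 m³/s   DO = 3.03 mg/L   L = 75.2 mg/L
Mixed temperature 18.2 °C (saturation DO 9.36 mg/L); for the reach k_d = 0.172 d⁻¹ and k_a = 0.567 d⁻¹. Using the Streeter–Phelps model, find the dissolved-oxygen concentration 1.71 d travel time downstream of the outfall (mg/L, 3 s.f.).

Mixed DO = (23.1×7.25 + 3.04×3.03)/(23.1+3.04) = 176.7/26.14 = 6.759 mg/L.
Mixed L₀ = (23.1×3.46 + 3.04×75.2)/(26.14) = 308.5/26.14 = 11.80 mg/L.
Initial deficit D₀ = C_s − DO₀ = 9.36 − 6.759 = 2.601 mg/L.
D(1.71) = [0.172×11.80/(0.567−0.172)](e^(−0.172×1.71) − e^(−0.567×1.71)) + 2.601 e^(−0.567×1.71)
= 5.140 × (0.7452 − 0.3792) + 2.601 × 0.3792 = 2.867 mg/L.
DO = 9.36 − 2.867 = 6.493 mg/L.

DO ≈ 6.49 mg/L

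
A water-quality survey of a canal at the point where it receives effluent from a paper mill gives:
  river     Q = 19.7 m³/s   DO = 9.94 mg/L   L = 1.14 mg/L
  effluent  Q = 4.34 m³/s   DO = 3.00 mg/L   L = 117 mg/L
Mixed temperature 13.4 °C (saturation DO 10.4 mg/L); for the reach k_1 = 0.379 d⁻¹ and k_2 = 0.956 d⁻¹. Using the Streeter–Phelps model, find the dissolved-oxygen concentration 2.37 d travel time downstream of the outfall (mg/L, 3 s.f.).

Mixed DO = (19.7×9.94 + 4.34×3.00)/(19.7+4.34) = 208.8/24.04 = 8.687 mg/L.
Mixed L₀ = (19.7×1.14 + 4.34×117)/(24.04) = 530.2/24.04 = 22.06 mg/L.
Initial deficit D₀ = C_s − DO₀ = 10.4 − 8.687 = 1.713 mg/L.
D(2.37) = [0.379×22.06/(0.956−0.379)](e^(−0.379×2.37) − e^(−0.956×2.37)) + 1.713 e^(−0.956×2.37)
= 14.49 × (0.4073 − 0.1038) + 1.713 × 0.1038 = 4.575 mg/L.
DO = 10.4 − 4.575 = 5.825 mg/L.

DO ≈ 5.82 mg/L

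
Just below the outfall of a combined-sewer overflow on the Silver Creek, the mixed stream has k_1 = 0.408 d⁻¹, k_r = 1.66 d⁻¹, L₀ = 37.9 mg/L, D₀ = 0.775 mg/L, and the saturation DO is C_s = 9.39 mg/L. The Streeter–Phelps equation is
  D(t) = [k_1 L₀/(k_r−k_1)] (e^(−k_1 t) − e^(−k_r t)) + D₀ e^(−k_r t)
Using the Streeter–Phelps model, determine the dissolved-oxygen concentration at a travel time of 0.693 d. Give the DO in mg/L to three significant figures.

DO ≈ 3.74 mg/L

k_1 L₀/(k_r−k_1) = 0.408×37.9/(1.66−0.408) = 15.46/1.252 = 12.35 mg/L.
e^(−k_1 t) = e^(−0.408×0.6930) = 0.7537; e^(−k_r t) = e^(−1.66×0.6930) = 0.3165.
D = 12.35 × (0.7537 − 0.3165) + 0.775 × 0.3165 = 5.400 + 0.2453 = 5.645 mg/L.
DO = C_s − D = 9.39 − 5.645 = 3.745 mg/L.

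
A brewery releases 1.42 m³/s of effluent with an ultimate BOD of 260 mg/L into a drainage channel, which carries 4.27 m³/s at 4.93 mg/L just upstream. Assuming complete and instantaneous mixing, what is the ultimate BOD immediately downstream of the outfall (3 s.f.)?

68.6 mg/L

Flow-weighted mixing: C = (Q_r C_r + Q_w C_w)/(Q_r + Q_w)
= (4.27×4.93 + 1.42×260)/(4.27 + 1.42) = 390.3/5.690 = 68.59 mg/L.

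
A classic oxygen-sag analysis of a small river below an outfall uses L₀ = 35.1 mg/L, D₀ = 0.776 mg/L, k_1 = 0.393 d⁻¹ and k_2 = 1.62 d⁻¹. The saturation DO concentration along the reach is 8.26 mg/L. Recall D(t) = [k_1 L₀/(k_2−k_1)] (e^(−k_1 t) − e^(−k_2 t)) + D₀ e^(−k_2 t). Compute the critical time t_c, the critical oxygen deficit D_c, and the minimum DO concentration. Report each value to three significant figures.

t_c ≈ 1.10 d; D_c ≈ 5.53 mg/L; min DO ≈ 2.73 mg/L

At the critical point dD/dt = 0, so k_1 L₀ e^(−k_1 t) = k_2 D. Substituting D(t) from the Streeter–Phelps equation and solving for t gives
t_c = ln[(k_2/k_1)(1 − D₀(k_2−k_1)/(k_1 L₀))] / (k_2−k_1).
Here k_2−k_1 = 1.227 d⁻¹ and 1 − D₀(k_2−k_1)/(k_1 L₀) = 1 − 0.776×1.227/(0.393×35.1) = 0.9310, so
t_c = ln(4.122 × 0.9310) / 1.227 = 1.345 / 1.227 = 1.096 d.
D_c = (k_1/k_2) L₀ e^(−k_1 t_c) = (0.393/1.62) × 35.1 × e^(−0.393×1.096) = 0.2426 × 35.1 × 0.6500 = 5.535 mg/L.
Minimum DO = C_s − D_c = 8.26 − 5.535 = 2.725 mg/L.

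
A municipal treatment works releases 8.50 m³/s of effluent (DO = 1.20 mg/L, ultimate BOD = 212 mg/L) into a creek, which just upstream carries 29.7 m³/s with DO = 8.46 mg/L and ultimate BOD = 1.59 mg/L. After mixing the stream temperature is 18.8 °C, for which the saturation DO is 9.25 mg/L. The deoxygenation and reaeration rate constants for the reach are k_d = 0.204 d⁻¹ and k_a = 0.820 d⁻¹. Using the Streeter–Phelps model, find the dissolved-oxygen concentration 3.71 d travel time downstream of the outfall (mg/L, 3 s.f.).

DO ≈ 2.38 mg/L

Mixed DO = (29.7×8.46 + 8.50×1.20)/(29.7+8.50) = 261.5/38.20 = 6.845 mg/L.
Mixed L₀ = (29.7×1.59 + 8.50×212)/(38.20) = 1849/38.20 = 48.41 mg/L.
Initial deficit D₀ = C_s − DO₀ = 9.25 − 6.845 = 2.405 mg/L.
D(3.71) = [0.204×48.41/(0.820−0.204)](e^(−0.204×3.71) − e^(−0.820×3.71)) + 2.405 e^(−0.820×3.71)
= 16.03 × (0.4691 − 0.04773) + 2.405 × 0.04773 = 6.871 mg/L.
DO = 9.25 − 6.871 = 2.379 mg/L.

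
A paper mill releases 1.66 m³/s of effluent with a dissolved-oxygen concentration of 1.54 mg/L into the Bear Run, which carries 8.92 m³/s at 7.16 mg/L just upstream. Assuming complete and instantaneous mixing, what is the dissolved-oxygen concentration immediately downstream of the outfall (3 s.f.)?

Flow-weighted mixing: C = (Q_r C_r + Q_w C_w)/(Q_r + Q_w)
= (8.92×7.16 + 1.66×1.54)/(8.92 + 1.66) = 66.42/10.58 = 6.278 mg/L.

6.28 mg/L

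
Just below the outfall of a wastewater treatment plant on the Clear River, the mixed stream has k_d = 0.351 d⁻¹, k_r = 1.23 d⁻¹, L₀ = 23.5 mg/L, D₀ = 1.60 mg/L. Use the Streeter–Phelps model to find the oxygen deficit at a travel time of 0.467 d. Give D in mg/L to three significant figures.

k_d L₀/(k_r−k_d) = 0.351×23.5/(1.23−0.351) = 8.248/0.8790 = 9.384 mg/L.
e^(−k_d t) = e^(−0.351×0.4670) = 0.8488; e^(−k_r t) = e^(−1.23×0.4670) = 0.5630.
D = 9.384 × (0.8488 − 0.5630) + 1.60 × 0.5630 = 2.682 + 0.9009 = 3.583 mg/L.

D ≈ 3.58 mg/L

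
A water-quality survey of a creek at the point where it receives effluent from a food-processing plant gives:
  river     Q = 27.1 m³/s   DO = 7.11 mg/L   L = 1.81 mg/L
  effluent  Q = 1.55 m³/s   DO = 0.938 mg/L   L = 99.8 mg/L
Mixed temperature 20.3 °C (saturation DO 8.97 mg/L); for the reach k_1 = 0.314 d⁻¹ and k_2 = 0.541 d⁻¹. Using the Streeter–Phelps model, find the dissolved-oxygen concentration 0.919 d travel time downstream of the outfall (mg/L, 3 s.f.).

Mixed DO = (27.1×7.11 + 1.55×0.938)/(27.1+1.55) = 194.1/28.65 = 6.776 mg/L.
Mixed L₀ = (27.1×1.81 + 1.55×99.8)/(28.65) = 203.7/28.65 = 7.111 mg/L.
Initial deficit D₀ = C_s − DO₀ = 8.97 − 6.776 = 2.194 mg/L.
D(0.919) = [0.314×7.111/(0.541−0.314)](e^(−0.314×0.919) − e^(−0.541×0.919)) + 2.194 e^(−0.541×0.919)
= 9.837 × (0.7493 − 0.6082) + 2.194 × 0.6082 = 2.722 mg/L.
DO = 8.97 − 2.722 = 6.248 mg/L.

DO ≈ 6.25 mg/L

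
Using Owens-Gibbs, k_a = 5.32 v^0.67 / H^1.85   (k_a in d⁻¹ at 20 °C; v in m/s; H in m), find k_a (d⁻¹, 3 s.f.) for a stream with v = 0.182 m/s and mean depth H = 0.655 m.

k_a = 5.32 × 0.182^0.67 / 0.655^1.85 = 5.32 × 0.3193 / 0.4571 = 3.716 d⁻¹.

k_a ≈ 3.72 d⁻¹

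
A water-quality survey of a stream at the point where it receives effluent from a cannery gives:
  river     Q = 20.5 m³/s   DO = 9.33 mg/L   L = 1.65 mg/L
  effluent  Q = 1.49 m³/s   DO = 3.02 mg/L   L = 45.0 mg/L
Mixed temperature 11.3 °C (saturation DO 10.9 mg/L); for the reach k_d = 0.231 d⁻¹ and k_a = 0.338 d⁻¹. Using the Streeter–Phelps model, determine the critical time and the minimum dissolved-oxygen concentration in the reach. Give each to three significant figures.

Mixed DO = (20.5×9.33 + 1.49×3.02)/(20.5+1.49) = 195.8/21.99 = 8.902 mg/L.
Mixed L₀ = (20.5×1.65 + 1.49×45.0)/(21.99) = 100.9/21.99 = 4.587 mg/L.
Initial deficit D₀ = C_s − DO₀ = 10.9 − 8.902 = 1.998 mg/L.
t_c = (1/0.1070) ln[(0.338/0.231)(1 − 1.998×0.1070/(0.231×4.587))] = 9.346 × ln(1.168) = 1.452 d.
D_c = (0.231/0.338) × 4.587 × e^(−0.231×1.452) = 0.6834 × 4.587 × 0.7151 = 2.242 mg/L.
Minimum DO = 10.9 − 2.242 = 8.658 mg/L.

t_c ≈ 1.45 d; minimum DO ≈ 8.66 mg/L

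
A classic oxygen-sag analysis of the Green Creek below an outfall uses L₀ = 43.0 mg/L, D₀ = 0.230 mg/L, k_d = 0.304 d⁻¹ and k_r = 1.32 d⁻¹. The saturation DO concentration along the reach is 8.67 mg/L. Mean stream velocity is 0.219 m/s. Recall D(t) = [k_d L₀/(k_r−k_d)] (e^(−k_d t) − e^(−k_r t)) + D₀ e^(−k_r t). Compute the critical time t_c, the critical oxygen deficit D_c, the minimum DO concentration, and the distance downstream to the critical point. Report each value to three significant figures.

t_c ≈ 1.43 d; D_c ≈ 6.42 mg/L; min DO ≈ 2.25 mg/L; x_c ≈ 27.0 km

t_c = [1/(k_r−k_d)] ln[(k_r/k_d)(1 − D₀(k_r−k_d)/(k_d L₀))]
= [1/(1.32−0.304)] ln[(1.32/0.304)(1 − 0.230×1.016/(0.304×43.0))]
= (1/1.016) ln[4.342 × 0.9821] = 0.9843 × ln(4.264) = 0.9843 × 1.450 = 1.427 d.
L(t_c) = L₀ e^(−k_d t_c) = 43.0 × 0.6479 = 27.86 mg/L, and at the critical point k_r D_c = k_d L, so D_c = (0.304/1.32) × 27.86 = 6.417 mg/L.
Minimum DO = C_s − D_c = 8.67 − 6.417 = 2.253 mg/L.
x_c = v t_c = 0.219 m/s × 1.427 d × 86400 s/d = 27010 m ≈ 27.0 km.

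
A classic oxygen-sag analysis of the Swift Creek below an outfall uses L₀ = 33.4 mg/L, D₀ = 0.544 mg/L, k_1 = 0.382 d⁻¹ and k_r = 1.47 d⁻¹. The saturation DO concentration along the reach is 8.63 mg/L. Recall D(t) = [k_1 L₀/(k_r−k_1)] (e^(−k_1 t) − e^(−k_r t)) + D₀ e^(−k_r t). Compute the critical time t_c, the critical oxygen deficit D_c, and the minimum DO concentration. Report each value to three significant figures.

t_c ≈ 1.19 d; D_c ≈ 5.50 mg/L; min DO ≈ 3.13 mg/L

t_c = [1/(k_r−k_1)] ln[(k_r/k_1)(1 − D₀(k_r−k_1)/(k_1 L₀))]
= [1/(1.47−0.382)] ln[(1.47/0.382)(1 − 0.544×1.088/(0.382×33.4))]
= (1/1.088) ln[3.848 × 0.9536] = 0.9191 × ln(3.670) = 0.9191 × 1.300 = 1.195 d.
L(t_c) = L₀ e^(−k_1 t_c) = 33.4 × 0.6335 = 21.16 mg/L, and at the critical point k_r D_c = k_1 L, so D_c = (0.382/1.47) × 21.16 = 5.499 mg/L.
Minimum DO = C_s − D_c = 8.63 − 5.499 = 3.131 mg/L.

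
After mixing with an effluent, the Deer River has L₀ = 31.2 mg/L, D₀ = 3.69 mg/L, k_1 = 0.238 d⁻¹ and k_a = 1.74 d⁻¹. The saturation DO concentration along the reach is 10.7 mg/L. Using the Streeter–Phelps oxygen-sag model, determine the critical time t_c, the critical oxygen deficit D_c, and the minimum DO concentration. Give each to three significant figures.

t_c = [1/(k_a−k_1)] ln[(k_a/k_1)(1 − D₀(k_a−k_1)/(k_1 L₀))]
= [1/(1.74−0.238)] ln[(1.74/0.238)(1 − 3.69×1.502/(0.238×31.2))]
= (1/1.502) ln[7.311 × 0.2536] = 0.6658 × ln(1.854) = 0.6658 × 0.6174 = 0.4111 d.
L(t_c) = L₀ e^(−k_1 t_c) = 31.2 × 0.9068 = 28.29 mg/L, and at the critical point k_a D_c = k_1 L, so D_c = (0.238/1.74) × 28.29 = 3.870 mg/L.
Minimum DO = C_s − D_c = 10.7 − 3.870 = 6.830 mg/L.

t_c ≈ 0.411 d; D_c ≈ 3.87 mg/L; min DO ≈ 6.83 mg/L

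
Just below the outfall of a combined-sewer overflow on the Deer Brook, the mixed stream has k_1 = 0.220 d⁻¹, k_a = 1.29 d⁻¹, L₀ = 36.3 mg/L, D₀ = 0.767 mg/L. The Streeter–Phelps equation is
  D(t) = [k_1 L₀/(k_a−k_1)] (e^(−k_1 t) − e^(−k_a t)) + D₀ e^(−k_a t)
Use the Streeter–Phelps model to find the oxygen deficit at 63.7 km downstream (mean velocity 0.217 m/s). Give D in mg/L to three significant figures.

D ≈ 3.45 mg/L

Travel time t = x/v = 63.7 km / (0.217 m/s) = 63700 m / 0.217 m/s = 293500 s = 3.398 d.
k_1 L₀/(k_a−k_1) = 0.220×36.3/(1.29−0.220) = 7.986/1.070 = 7.464 mg/L.
e^(−k_1 t) = e^(−0.220×3.398) = 0.4736; e^(−k_a t) = e^(−1.29×3.398) = 0.01249.
D = 7.464 × (0.4736 − 0.01249) + 0.767 × 0.01249 = 3.441 + 0.009580 = 3.451 mg/L.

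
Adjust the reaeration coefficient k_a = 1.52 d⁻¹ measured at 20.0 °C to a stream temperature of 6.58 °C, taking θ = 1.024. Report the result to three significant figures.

k_a(T₂) = k_a(T₁) · θ^(T₂−T₁) = 1.52 × 1.024^(6.58−20.0)
= 1.52 × 1.024^-13.4 = 1.52 × 0.7274 = 1.106 d⁻¹.

k_a ≈ 1.11 d⁻¹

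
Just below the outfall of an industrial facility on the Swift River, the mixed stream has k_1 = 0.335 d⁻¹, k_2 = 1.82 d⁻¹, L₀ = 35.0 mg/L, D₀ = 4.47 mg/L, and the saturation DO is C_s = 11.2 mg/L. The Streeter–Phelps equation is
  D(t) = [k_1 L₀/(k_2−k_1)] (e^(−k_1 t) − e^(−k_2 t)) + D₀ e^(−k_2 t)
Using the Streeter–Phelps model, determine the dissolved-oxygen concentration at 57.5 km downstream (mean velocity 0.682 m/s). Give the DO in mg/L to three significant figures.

DO ≈ 6.09 mg/L

Travel time t = x/v = 57.5 km / (0.682 m/s) = 57500 m / 0.682 m/s = 84310 s = 0.9758 d.
k_1 L₀/(k_2−k_1) = 0.335×35.0/(1.82−0.335) = 11.73/1.485 = 7.896 mg/L.
e^(−k_1 t) = e^(−0.335×0.9758) = 0.7212; e^(−k_2 t) = e^(−1.82×0.9758) = 0.1693.
D = 7.896 × (0.7212 − 0.1693) + 4.47 × 0.1693 = 4.357 + 0.7568 = 5.114 mg/L.
DO = C_s − D = 11.2 − 5.114 = 6.086 mg/L.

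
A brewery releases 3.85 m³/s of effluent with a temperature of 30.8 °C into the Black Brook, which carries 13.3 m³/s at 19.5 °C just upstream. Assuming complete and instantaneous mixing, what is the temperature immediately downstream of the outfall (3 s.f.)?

22.0 °C

Flow-weighted mixing: C = (Q_r C_r + Q_w C_w)/(Q_r + Q_w)
= (13.3×19.5 + 3.85×30.8)/(13.3 + 3.85) = 377.9/17.15 = 22.04 °C.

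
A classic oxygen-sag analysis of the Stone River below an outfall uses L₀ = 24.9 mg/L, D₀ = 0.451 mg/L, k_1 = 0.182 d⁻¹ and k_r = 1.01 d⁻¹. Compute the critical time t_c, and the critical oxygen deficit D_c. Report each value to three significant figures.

With k_r/k_1 = 5.549 and 1 − D₀(k_r−k_1)/(k_1 L₀) = 0.9176,
t_c = ln(5.549 × 0.9176) / (1.01 − 0.182) = ln(5.092) / 0.8280 = 1.628/0.8280 = 1.966 d.
D_c = (k_1/k_r) L₀ e^(−k_1 t_c) = (0.182/1.01) × 24.9 × e^(−0.182×1.966) = 0.1802 × 24.9 × 0.6992 = 3.137 mg/L.

t_c ≈ 1.97 d; D_c ≈ 3.14 mg/L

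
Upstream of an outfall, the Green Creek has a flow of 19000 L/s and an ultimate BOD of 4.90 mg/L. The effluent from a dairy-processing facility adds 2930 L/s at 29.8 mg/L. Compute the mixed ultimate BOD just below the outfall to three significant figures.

Flow-weighted mixing: C = (Q_r C_r + Q_w C_w)/(Q_r + Q_w)
= (19000×4.90 + 2930×29.8)/(19000 + 2930) = 180400/21930 = 8.227 mg/L.

8.23 mg/L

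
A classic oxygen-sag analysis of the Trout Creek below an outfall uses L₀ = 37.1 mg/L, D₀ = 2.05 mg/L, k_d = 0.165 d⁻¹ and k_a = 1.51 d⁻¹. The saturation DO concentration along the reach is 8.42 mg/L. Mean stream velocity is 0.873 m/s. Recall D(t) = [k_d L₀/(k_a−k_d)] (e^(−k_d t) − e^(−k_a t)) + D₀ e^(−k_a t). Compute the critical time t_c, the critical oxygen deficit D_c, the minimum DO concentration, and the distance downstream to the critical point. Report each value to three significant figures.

t_c ≈ 1.20 d; D_c ≈ 3.33 mg/L; min DO ≈ 5.09 mg/L; x_c ≈ 90.6 km

At the critical point dD/dt = 0, so k_d L₀ e^(−k_d t) = k_a D. Substituting D(t) from the Streeter–Phelps equation and solving for t gives
t_c = ln[(k_a/k_d)(1 − D₀(k_a−k_d)/(k_d L₀))] / (k_a−k_d).
Here k_a−k_d = 1.345 d⁻¹ and 1 − D₀(k_a−k_d)/(k_d L₀) = 1 − 2.05×1.345/(0.165×37.1) = 0.5496, so
t_c = ln(9.152 × 0.5496) / 1.345 = 1.615 / 1.345 = 1.201 d.
L(t_c) = L₀ e^(−k_d t_c) = 37.1 × 0.8202 = 30.43 mg/L, and at the critical point k_a D_c = k_d L, so D_c = (0.165/1.51) × 30.43 = 3.325 mg/L.
Minimum DO = C_s − D_c = 8.42 − 3.325 = 5.095 mg/L.
x_c = v t_c = 0.873 m/s × 1.201 d × 86400 s/d = 90590 m ≈ 90.6 km.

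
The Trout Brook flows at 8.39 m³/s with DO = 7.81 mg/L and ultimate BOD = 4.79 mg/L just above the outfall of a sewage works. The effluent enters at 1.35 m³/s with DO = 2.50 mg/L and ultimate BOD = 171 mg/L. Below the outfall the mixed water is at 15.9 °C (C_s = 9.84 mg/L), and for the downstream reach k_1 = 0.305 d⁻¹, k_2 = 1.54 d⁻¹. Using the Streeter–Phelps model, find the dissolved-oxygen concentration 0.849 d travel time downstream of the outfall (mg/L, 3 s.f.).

DO ≈ 5.65 mg/L

Mixed DO = (8.39×7.81 + 1.35×2.50)/(8.39+1.35) = 68.90/9.740 = 7.074 mg/L.
Mixed L₀ = (8.39×4.79 + 1.35×171)/(9.740) = 271.0/9.740 = 27.83 mg/L.
Initial deficit D₀ = C_s − DO₀ = 9.84 − 7.074 = 2.766 mg/L.
D(0.849) = [0.305×27.83/(1.54−0.305)](e^(−0.305×0.849) − e^(−1.54×0.849)) + 2.766 e^(−1.54×0.849)
= 6.872 × (0.7719 − 0.2705) + 2.766 × 0.2705 = 4.194 mg/L.
DO = 9.84 − 4.194 = 5.646 mg/L.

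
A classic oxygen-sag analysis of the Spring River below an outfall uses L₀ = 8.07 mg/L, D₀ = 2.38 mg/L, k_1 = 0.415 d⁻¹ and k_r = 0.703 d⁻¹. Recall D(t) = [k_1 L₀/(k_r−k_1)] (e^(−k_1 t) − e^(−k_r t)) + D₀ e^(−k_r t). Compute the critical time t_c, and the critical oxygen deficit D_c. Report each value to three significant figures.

t_c ≈ 1.04 d; D_c ≈ 3.10 mg/L

With k_r/k_1 = 1.694 and 1 − D₀(k_r−k_1)/(k_1 L₀) = 0.7953,
t_c = ln(1.694 × 0.7953) / (0.703 − 0.415) = ln(1.347) / 0.2880 = 0.2981/0.2880 = 1.035 d.
L(t_c) = L₀ e^(−k_1 t_c) = 8.07 × 0.6508 = 5.252 mg/L, and at the critical point k_r D_c = k_1 L, so D_c = (0.415/0.703) × 5.252 = 3.100 mg/L.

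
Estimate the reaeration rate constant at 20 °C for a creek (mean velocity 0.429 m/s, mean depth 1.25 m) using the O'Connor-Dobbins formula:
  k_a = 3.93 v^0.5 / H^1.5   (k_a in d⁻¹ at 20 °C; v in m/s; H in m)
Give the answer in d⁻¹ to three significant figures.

k_a ≈ 1.84 d⁻¹

k_a = 3.93 × 0.429^0.5 / 1.25^1.5 = 3.93 × 0.6550 / 1.398 = 1.842 d⁻¹.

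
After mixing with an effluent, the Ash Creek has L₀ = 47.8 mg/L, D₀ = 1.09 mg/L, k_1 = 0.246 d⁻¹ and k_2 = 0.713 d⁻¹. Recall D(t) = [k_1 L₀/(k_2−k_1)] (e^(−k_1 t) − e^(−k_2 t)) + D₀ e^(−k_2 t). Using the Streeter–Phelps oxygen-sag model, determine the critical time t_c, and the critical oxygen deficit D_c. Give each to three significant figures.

t_c ≈ 2.18 d; D_c ≈ 9.64 mg/L

With k_2/k_1 = 2.898 and 1 − D₀(k_2−k_1)/(k_1 L₀) = 0.9567,
t_c = ln(2.898 × 0.9567) / (0.713 − 0.246) = ln(2.773) / 0.4670 = 1.020/0.4670 = 2.184 d.
L(t_c) = L₀ e^(−k_1 t_c) = 47.8 × 0.5844 = 27.93 mg/L, and at the critical point k_2 D_c = k_1 L, so D_c = (0.246/0.713) × 27.93 = 9.637 mg/L.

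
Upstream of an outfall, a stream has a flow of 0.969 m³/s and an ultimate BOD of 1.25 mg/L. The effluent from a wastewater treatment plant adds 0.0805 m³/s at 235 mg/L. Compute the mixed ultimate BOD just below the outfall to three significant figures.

Flow-weighted mixing: C = (Q_r C_r + Q_w C_w)/(Q_r + Q_w)
= (0.969×1.25 + 0.0805×235)/(0.969 + 0.0805) = 20.13/1.049 = 19.18 mg/L.

19.2 mg/L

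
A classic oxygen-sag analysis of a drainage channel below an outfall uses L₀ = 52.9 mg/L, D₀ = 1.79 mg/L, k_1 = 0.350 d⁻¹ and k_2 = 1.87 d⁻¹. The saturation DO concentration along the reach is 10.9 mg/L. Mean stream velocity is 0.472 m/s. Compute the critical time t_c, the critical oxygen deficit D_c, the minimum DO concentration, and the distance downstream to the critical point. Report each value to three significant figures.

t_c ≈ 0.998 d; D_c ≈ 6.98 mg/L; min DO ≈ 3.92 mg/L; x_c ≈ 40.7 km

With k_2/k_1 = 5.343 and 1 − D₀(k_2−k_1)/(k_1 L₀) = 0.8530,
t_c = ln(5.343 × 0.8530) / (1.87 − 0.350) = ln(4.558) / 1.520 = 1.517/1.520 = 0.9979 d.
D_c = (k_1/k_2) L₀ e^(−k_1 t_c) = (0.350/1.87) × 52.9 × e^(−0.350×0.9979) = 0.1872 × 52.9 × 0.7052 = 6.982 mg/L.
Minimum DO = C_s − D_c = 10.9 − 6.982 = 3.918 mg/L.
x_c = v t_c = 0.472 m/s × 0.9979 d × 86400 s/d = 40700 m ≈ 40.7 km.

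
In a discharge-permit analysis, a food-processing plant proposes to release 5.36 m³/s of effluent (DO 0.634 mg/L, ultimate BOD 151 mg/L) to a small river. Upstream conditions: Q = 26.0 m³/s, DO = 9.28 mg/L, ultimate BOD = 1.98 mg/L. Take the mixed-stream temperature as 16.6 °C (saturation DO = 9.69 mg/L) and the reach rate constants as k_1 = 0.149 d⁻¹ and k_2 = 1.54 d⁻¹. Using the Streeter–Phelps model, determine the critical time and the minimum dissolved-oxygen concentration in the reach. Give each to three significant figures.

Mixed DO = (26.0×9.28 + 5.36×0.634)/(26.0+5.36) = 244.7/31.36 = 7.802 mg/L.
Mixed L₀ = (26.0×1.98 + 5.36×151)/(31.36) = 860.8/31.36 = 27.45 mg/L.
Initial deficit D₀ = C_s − DO₀ = 9.69 − 7.802 = 1.888 mg/L.
t_c = (1/1.391) ln[(1.54/0.149)(1 − 1.888×1.391/(0.149×27.45))] = 0.7189 × ln(3.700) = 0.9406 d.
D_c = (0.149/1.54) × 27.45 × e^(−0.149×0.9406) = 0.09675 × 27.45 × 0.8692 = 2.309 mg/L.
Minimum DO = 9.69 − 2.309 = 7.381 mg/L.

t_c ≈ 0.941 d; minimum DO ≈ 7.38 mg/L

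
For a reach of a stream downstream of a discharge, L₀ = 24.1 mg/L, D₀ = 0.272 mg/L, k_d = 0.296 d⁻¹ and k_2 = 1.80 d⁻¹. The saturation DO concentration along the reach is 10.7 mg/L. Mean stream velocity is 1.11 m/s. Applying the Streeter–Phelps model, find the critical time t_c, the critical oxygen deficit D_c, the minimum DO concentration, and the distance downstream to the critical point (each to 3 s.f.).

With k_2/k_d = 6.081 and 1 − D₀(k_2−k_d)/(k_d L₀) = 0.9427,
t_c = ln(6.081 × 0.9427) / (1.80 − 0.296) = ln(5.732) / 1.504 = 1.746/1.504 = 1.161 d.
L(t_c) = L₀ e^(−k_d t_c) = 24.1 × 0.7092 = 17.09 mg/L, and at the critical point k_2 D_c = k_d L, so D_c = (0.296/1.80) × 17.09 = 2.811 mg/L.
Minimum DO = C_s − D_c = 10.7 − 2.811 = 7.889 mg/L.
x_c = v t_c = 1.11 m/s × 1.161 d × 86400 s/d = 111300 m ≈ 111 km.

t_c ≈ 1.16 d; D_c ≈ 2.81 mg/L; min DO ≈ 7.89 mg/L; x_c ≈ 111 km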